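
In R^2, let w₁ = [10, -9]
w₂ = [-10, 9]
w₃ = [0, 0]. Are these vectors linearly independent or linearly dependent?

linearly dependent

There are 3 vectors in a 2-dimensional space, so they cannot be linearly independent.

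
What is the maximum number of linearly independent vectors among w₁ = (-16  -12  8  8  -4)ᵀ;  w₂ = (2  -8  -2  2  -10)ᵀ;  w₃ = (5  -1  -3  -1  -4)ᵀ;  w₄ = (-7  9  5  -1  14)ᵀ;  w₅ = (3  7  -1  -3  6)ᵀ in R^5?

2

Apply Gaussian elimination to the matrix whose rows are w₁, w₂, w₃, w₄, w₅.
There are 2 pivot columns, so rank = 2.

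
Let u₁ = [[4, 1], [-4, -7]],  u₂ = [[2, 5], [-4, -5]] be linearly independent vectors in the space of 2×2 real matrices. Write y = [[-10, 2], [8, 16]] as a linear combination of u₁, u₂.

Identify each element with its coordinate vector in ℝ⁴ via {E₁₁, E₁₂, E₂₁, E₂₂}.
Set up the augmented matrix [u₁ | u₂ | y] and row-reduce.
Row-reducing the augmented matrix gives the unique coefficients (c₁, c₂) = (-3, 1).

y = -3u₁ + u₂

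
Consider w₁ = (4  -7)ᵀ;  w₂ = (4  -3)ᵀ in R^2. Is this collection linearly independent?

linearly independent

Place the vectors as rows of a 2×2 matrix and reduce to echelon form.
The reduction yields 2 nonzero rows, so the rank is 2.
Since rank = 2 (the number of vectors), the set is linearly independent.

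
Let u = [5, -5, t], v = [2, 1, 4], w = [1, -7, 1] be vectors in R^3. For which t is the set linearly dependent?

Place the vectors as rows of a 3×3 matrix; dependence ⇔ determinant zero.
Cofactor expansion gives det = 135 - 15*t.
Setting this to zero gives t = 9.

t = 9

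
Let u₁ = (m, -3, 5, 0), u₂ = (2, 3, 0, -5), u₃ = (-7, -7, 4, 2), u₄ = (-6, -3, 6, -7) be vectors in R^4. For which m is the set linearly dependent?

The set is linearly dependent precisely when det[u₁; u₂; u₃; u₄] = 0.
Expanding, det = 30*m + 190.
Solving 30*m + 190 = 0 yields m = -19/3.

m = -19/3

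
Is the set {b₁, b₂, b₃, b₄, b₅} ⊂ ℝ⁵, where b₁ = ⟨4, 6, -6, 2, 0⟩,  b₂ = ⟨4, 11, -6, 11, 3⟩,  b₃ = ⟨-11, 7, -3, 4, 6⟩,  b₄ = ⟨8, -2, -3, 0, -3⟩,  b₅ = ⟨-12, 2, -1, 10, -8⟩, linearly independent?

Form the 5×5 matrix with these as columns; its determinant is 36372.
A nonzero determinant means the columns are linearly independent.

linearly independent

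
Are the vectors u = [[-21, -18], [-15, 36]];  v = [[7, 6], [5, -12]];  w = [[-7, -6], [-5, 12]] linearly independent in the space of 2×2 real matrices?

Take coordinates with respect to the standard basis {E₁₁, E₁₂, E₂₁, E₂₂}.
Place the vectors as rows of a 3×4 matrix and reduce to echelon form.
The reduction yields 1 nonzero row, so the rank is 1.
Since rank 1 < 3, the set is linearly dependent.

linearly dependent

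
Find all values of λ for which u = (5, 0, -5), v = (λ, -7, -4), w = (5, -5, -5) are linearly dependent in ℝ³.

Place the vectors as rows of a 3×3 matrix; dependence ⇔ determinant zero.
Cofactor expansion gives det = 25*λ - 100.
Setting this to zero gives λ = 4.

λ = 4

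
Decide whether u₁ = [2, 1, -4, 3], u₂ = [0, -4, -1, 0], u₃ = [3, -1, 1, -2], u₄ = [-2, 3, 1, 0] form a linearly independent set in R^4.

Row-reduce the matrix whose columns are u₁, u₂, u₃, u₄.
The reduction yields 4 nonzero rows, so the rank is 4.
Since rank = 4 (the number of vectors), the set is linearly independent.

linearly independent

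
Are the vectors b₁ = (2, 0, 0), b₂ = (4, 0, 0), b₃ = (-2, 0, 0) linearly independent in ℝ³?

The matrix [b₁|b₂|b₃] has determinant 0.
A zero determinant means the columns are linearly dependent.

linearly dependent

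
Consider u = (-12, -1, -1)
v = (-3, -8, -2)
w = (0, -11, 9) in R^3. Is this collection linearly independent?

linearly independent

Form the 3×3 matrix with these as columns; its determinant is 1068.
A nonzero determinant means the columns are linearly independent.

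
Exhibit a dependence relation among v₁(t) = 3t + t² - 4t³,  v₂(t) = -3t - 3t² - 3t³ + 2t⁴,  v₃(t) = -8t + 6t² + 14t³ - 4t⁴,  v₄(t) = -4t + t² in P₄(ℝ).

2v₁ + 2v₂ + v₃ - 2v₄ = 0

Write each element as a vector in ℝ⁵ using {1, t, …, t⁴}.
Row-reduce the matrix with v₁, v₂, v₃, v₄ as columns; the null space gives the coefficients.
One solution (up to scaling) is (2, 2, 1, -2).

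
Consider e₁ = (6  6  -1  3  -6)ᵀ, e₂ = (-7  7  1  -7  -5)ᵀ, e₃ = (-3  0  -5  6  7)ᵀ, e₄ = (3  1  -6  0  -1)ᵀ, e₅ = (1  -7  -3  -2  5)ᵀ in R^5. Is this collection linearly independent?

linearly independent

Form the 5×5 matrix with these as columns; its determinant is 5250.
A nonzero determinant means the columns are linearly independent.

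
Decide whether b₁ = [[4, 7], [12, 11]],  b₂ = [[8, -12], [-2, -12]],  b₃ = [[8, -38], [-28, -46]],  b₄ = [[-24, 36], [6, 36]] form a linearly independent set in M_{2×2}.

linearly dependent

Write each element as a coordinate vector in ℝ⁴ using {E₁₁, E₁₂, E₂₁, E₂₂}.
One vector is a scalar multiple of another, so the set is dependent.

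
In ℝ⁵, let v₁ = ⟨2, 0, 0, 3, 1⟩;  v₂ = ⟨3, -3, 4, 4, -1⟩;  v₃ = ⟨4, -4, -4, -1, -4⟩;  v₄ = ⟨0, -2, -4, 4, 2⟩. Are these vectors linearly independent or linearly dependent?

linearly independent

Place the vectors as rows of a 4×5 matrix and reduce to echelon form.
The reduction yields 4 nonzero rows, so the rank is 4.
Since rank = 4 (the number of vectors), the set is linearly independent.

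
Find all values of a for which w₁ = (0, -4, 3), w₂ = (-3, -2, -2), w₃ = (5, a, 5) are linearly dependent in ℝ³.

Dependence holds iff the 3×3 matrix [w₁ w₂ w₃] is singular.
Cofactor expansion gives det = 10 - 9*a.
This vanishes exactly when a = 10/9.

a = 10/9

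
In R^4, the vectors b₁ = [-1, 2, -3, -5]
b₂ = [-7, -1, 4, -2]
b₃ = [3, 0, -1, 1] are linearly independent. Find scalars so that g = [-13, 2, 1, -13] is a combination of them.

g = 2b₁ + 2b₂ + b₃

Write g = a₁b₁ + … + a₃b₃ and equate components.
The system has the unique solution (a₁, a₂, a₃) = (2, 2, 1).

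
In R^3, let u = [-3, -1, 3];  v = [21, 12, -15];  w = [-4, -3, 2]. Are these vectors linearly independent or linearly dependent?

Row-reduce the matrix whose columns are u, v, w.
The reduction yields 2 nonzero rows, so the rank is 2.
Since rank 2 < 3, the set is linearly dependent.

linearly dependent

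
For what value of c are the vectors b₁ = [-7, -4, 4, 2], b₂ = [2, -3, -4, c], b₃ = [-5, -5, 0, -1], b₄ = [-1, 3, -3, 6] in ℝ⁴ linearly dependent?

Place the vectors as rows of a 4×4 matrix; dependence ⇔ determinant zero.
Expanding, det = -125*c - 725.
Setting this to zero gives c = -29/5.

c = -29/5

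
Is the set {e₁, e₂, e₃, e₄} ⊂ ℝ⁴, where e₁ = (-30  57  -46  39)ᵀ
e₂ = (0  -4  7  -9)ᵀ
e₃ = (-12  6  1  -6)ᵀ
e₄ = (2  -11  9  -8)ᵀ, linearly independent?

linearly dependent

Place the vectors as rows of a 4×4 matrix and reduce to echelon form.
The reduction yields 3 nonzero rows, so the rank is 3.
Since rank 3 < 4, the set is linearly dependent.
Indeed e₁ + 3e₂ - 2e₃ + 3e₄ = 0.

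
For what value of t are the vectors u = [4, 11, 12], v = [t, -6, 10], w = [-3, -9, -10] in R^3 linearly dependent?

t = -27

Place the vectors as rows of a 3×3 matrix; dependence ⇔ determinant zero.
Cofactor expansion gives det = 2*t + 54.
Setting this to zero gives t = -27.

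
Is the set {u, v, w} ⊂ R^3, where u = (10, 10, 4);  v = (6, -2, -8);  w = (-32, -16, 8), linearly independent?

Row-reduce the matrix whose columns are u, v, w.
The reduction yields 2 nonzero rows, so the rank is 2.
Since rank 2 < 3, the set is linearly dependent.
Indeed 2u + 2v + w = 0.

linearly dependent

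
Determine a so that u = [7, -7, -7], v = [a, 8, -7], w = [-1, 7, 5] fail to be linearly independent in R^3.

The vectors are dependent exactly when the determinant of the matrix with rows u, v, w vanishes.
Expanding, det = 518 - 14*a.
Solving 518 - 14*a = 0 yields a = 37.

a = 37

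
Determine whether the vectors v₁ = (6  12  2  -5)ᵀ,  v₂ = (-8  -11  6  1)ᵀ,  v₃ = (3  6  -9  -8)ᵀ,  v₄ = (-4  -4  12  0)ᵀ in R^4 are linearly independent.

Form the 4×4 matrix with these as columns; its determinant is 696.
A nonzero determinant means the columns are linearly independent.

linearly independent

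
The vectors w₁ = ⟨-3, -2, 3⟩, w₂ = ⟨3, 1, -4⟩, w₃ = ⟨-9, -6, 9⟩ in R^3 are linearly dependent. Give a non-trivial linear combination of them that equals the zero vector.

3w₁ - w₃ = 0

Row-reduce the matrix with w₁, w₂, w₃ as columns; the null space gives the coefficients.
The free variable yields coefficients (3, 0, -1) (any nonzero multiple also works).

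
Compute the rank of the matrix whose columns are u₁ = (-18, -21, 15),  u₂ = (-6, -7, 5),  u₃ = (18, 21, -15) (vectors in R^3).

Apply Gaussian elimination to the matrix whose rows are u₁, u₂, u₃.
Reduction leaves 1 leading entry, giving rank 1.

rank 1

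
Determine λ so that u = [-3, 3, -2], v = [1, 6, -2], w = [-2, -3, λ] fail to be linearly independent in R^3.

λ = 4/7

The vectors are dependent exactly when the determinant of the matrix with rows u, v, w vanishes.
Cofactor expansion gives det = 12 - 21*λ.
This vanishes exactly when λ = 4/7.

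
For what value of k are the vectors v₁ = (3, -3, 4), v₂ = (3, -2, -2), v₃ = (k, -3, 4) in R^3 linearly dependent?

k = 3

Dependence holds iff the 3×3 matrix [v₁ v₂ v₃] is singular.
Expanding, det = 14*k - 42.
Setting this to zero gives k = 3.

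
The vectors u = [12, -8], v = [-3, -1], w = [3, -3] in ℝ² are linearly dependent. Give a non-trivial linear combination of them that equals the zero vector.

u + v - 3w = 0

Row-reduce the matrix with u, v, w as columns; the null space gives the coefficients.
The free variable yields coefficients (1, 1, -3) (any nonzero multiple also works).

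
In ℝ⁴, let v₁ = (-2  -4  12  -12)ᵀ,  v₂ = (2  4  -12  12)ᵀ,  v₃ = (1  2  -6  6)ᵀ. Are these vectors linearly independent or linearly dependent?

Place the vectors as rows of a 3×4 matrix and reduce to echelon form.
The reduction yields 1 nonzero row, so the rank is 1.
Since rank 1 < 3, the set is linearly dependent.

linearly dependent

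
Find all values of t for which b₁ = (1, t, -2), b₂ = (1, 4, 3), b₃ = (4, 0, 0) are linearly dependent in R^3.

The vectors are dependent exactly when the determinant of the matrix with rows b₁, b₂, b₃ vanishes.
Expanding, det = 12*t + 32.
Solving 12*t + 32 = 0 yields t = -8/3.

t = -8/3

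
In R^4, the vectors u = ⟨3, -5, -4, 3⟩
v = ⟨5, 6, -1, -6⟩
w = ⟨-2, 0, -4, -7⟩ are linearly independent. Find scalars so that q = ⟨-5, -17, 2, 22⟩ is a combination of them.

q = u - 2v - w

Write q = a₁u + … + a₃w and equate components.
The system has the unique solution (a₁, a₂, a₃) = (1, -2, -1).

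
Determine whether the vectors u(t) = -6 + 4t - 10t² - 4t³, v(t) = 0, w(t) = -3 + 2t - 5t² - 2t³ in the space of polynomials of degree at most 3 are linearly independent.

linearly dependent

Write each element as a coordinate vector in ℝ⁴ using {1, t, …, t³}.
One of the vectors is the zero vector, so the set is linearly dependent.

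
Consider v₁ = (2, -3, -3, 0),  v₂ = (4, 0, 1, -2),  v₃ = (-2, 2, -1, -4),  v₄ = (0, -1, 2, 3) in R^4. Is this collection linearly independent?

Form the 4×4 matrix with these as columns; its determinant is 74.
A nonzero determinant means the columns are linearly independent.

linearly independent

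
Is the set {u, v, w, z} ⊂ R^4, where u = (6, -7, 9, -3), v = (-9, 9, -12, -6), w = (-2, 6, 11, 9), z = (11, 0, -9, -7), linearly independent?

linearly independent

The matrix [u|v|w|z] has determinant 16536.
A nonzero determinant means the columns are linearly independent.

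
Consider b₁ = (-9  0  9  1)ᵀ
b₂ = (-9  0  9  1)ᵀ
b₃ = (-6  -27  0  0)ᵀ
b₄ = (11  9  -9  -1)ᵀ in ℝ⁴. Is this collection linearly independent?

linearly dependent

Two of the vectors are equal, giving an immediate dependence.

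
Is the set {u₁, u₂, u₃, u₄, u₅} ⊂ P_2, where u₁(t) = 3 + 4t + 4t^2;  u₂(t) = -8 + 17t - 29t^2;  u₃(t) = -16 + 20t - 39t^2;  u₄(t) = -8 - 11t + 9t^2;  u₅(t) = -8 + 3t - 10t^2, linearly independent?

linearly dependent

Take coordinates with respect to the standard basis {1, t, t^2}.
There are 5 vectors in a 3-dimensional space, so they cannot be linearly independent.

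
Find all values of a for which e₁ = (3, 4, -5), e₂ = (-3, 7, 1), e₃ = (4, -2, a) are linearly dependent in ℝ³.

The vectors are dependent exactly when the determinant of the matrix with rows e₁, e₂, e₃ vanishes.
The determinant works out to 33*a + 132.
Solving 33*a + 132 = 0 yields a = -4.

a = -4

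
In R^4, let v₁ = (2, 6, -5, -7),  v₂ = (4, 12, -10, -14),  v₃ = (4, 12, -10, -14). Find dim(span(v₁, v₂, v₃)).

Row-reduce the 3×4 matrix with these as rows.
The echelon form has 1 nonzero row, so the rank is 1.

dim = 1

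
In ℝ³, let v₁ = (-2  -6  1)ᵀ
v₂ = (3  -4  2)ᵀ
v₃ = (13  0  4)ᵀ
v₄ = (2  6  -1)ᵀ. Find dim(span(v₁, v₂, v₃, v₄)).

Form the matrix with v₁, v₂, v₃, v₄ as columns and reduce.
There are 2 pivot columns, so rank = 2.
(With 4 elements in a 3-dimensional space the rank is at most 3.)

2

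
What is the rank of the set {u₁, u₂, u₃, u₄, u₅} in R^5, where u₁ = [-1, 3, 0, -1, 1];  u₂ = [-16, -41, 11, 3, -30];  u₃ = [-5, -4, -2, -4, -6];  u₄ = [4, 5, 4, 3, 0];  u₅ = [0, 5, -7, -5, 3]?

Row-reduce the 5×5 matrix with these as rows.
There are 4 pivot columns, so rank = 4.

4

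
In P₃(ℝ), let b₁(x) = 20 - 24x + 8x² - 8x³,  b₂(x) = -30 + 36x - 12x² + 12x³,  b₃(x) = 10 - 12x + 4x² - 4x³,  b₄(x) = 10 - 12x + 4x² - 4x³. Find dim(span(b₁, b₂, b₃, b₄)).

dim = 1

Use coordinates relative to {1, x, …, x³}.
Row-reduce the 4×4 matrix with these as rows.
Reduction leaves 1 leading entry, giving rank 1.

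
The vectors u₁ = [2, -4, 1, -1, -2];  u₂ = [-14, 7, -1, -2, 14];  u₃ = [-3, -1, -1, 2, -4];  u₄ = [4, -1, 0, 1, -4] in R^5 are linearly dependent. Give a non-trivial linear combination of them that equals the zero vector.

Solve the homogeneous system with u₁, u₂, u₃, u₄ as columns by row-reducing the coefficient matrix.
A generator of the null space is (1, 1, 0, 3).

u₁ + u₂ + 3u₄ = 0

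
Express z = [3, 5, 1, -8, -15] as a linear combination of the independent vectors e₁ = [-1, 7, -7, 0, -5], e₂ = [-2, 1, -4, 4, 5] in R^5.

Solve the system with e₁, e₂ as columns and z as the right-hand side.
The system has the unique solution (α₁, α₂) = (1, -2).

z = e₁ - 2e₂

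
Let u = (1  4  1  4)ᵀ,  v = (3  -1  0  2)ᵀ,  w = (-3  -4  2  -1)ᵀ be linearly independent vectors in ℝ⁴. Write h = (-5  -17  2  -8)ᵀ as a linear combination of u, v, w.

Since u, v, w are independent, the coefficients expressing h are uniquely determined by a linear system.
Back-substitution yields (α₁, α₂, α₃) = (-2, 1, 2).

h = -2u + v + 2w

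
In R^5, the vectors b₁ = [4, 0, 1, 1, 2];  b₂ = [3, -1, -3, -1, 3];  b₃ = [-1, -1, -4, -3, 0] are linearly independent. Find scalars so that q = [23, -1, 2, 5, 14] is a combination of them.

q = 4b₁ + 2b₂ - b₃

Write q = a₁b₁ + … + a₃b₃ and equate components.
The system has the unique solution (a₁, a₂, a₃) = (4, 2, -1).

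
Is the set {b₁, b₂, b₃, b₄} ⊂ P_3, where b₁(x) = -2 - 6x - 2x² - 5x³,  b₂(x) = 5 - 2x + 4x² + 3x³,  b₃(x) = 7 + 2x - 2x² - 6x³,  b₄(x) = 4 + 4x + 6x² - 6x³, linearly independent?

Take coordinates with respect to the standard basis {1, x, …, x³}.
Place the vectors as rows of a 4×4 matrix and reduce to echelon form.
The reduction yields 4 nonzero rows, so the rank is 4.
Since rank = 4 (the number of vectors), the set is linearly independent.

linearly independent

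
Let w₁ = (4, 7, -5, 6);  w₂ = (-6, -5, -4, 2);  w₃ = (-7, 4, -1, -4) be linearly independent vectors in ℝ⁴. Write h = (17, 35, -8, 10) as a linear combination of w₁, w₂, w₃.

Solve the system with w₁, w₂, w₃ as columns and h as the right-hand side.
Row-reducing the augmented matrix gives the unique coefficients (c₁, c₂, c₃) = (3, -2, 1).

h = 3w₁ - 2w₂ + w₃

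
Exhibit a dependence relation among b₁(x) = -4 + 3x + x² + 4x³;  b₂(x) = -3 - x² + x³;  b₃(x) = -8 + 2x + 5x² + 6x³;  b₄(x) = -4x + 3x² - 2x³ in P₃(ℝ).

Write each element as a vector in ℝ⁴ using {1, x, …, x³}.
Solve the homogeneous system with b₁, b₂, b₃, b₄ as columns by row-reducing the coefficient matrix.
A generator of the null space is (2, 0, -1, 1).

2b₁ - b₃ + b₄ = 0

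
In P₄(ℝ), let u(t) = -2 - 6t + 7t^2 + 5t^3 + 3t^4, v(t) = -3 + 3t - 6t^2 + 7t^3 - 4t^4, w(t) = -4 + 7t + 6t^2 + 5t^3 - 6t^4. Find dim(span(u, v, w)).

dim = 3

Represent each element by its coordinate vector in ℝ⁵.
Row-reduce the 3×5 matrix with these as rows.
There are 3 pivot columns, so rank = 3.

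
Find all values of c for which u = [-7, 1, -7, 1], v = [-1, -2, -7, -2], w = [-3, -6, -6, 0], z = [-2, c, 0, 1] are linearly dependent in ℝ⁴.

Place the vectors as rows of a 4×4 matrix; dependence ⇔ determinant zero.
Expanding, det = 27*c - 27.
Solving 27*c - 27 = 0 yields c = 1.

c = 1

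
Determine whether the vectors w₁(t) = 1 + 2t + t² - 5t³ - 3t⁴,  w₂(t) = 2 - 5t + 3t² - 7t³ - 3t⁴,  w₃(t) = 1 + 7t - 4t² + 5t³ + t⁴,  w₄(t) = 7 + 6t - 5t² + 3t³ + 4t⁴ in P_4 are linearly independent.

linearly independent

Write each element as a coordinate vector in ℝ⁵ using {1, t, …, t⁴}.
Row-reduce the matrix whose columns are w₁, w₂, w₃, w₄.
The reduction yields 4 nonzero rows, so the rank is 4.
Since rank = 4 (the number of vectors), the set is linearly independent.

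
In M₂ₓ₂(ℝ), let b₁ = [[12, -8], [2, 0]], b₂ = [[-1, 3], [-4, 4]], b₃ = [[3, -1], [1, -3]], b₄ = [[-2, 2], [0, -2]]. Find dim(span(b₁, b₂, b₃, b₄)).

Pass to coordinate vectors with respect to the basis {E₁₁, E₁₂, E₂₁, E₂₂}.
Row-reduce the 4×4 matrix with these as rows.
Reduction leaves 3 leading entries, giving rank 3.

dim = 3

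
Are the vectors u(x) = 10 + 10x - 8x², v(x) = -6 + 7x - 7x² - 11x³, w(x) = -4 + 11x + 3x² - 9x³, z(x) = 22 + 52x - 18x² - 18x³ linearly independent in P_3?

linearly dependent

Write each element as a coordinate vector in ℝ⁴ using {1, x, …, x³}.
Place the vectors as rows of a 4×4 matrix and reduce to echelon form.
The reduction yields 3 nonzero rows, so the rank is 3.
Since rank 3 < 4, the set is linearly dependent.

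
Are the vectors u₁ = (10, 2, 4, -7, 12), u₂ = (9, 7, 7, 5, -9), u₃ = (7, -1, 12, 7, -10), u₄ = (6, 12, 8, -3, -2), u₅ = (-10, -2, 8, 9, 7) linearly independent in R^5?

Form the 5×5 matrix with these as columns; its determinant is -285534.
A nonzero determinant means the columns are linearly independent.

linearly independent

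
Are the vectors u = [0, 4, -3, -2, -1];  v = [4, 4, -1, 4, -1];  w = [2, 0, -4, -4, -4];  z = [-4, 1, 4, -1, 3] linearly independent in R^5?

linearly independent

Place the vectors as rows of a 4×5 matrix and reduce to echelon form.
The reduction yields 4 nonzero rows, so the rank is 4.
Since rank = 4 (the number of vectors), the set is linearly independent.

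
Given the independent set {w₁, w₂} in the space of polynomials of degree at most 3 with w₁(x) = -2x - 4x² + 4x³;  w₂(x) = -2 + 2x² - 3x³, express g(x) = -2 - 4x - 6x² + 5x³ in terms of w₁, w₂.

Work in coordinates with respect to the standard basis {1, x, …, x³}.
Since w₁, w₂ are independent, the coefficients expressing g are uniquely determined by a linear system.
Row-reducing the augmented matrix gives the unique coefficients (c₁, c₂) = (2, 1).

g = 2w₁ + w₂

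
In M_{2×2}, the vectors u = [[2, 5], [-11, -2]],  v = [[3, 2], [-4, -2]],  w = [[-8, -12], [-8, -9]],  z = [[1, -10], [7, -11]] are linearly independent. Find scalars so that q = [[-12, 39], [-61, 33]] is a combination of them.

Take coordinate vectors relative to {E₁₁, E₁₂, E₂₁, E₂₂}.
Write q = c₁u + … + c₄z and equate components.
The system has the unique solution (c₁, …, c₄) = (3, -2, 1, -4).

q = 3u - 2v + w - 4z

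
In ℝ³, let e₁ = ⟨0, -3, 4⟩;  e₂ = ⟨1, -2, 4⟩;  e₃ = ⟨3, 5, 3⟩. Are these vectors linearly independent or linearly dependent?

linearly independent

Place the vectors as rows of a 3×3 matrix and reduce to echelon form.
The reduction yields 3 nonzero rows, so the rank is 3.
Since rank = 3 (the number of vectors), the set is linearly independent.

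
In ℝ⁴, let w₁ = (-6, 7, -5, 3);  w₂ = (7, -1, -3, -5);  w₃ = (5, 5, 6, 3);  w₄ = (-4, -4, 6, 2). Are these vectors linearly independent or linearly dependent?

Form the 4×4 matrix with these as columns; its determinant is 734.
A nonzero determinant means the columns are linearly independent.

linearly independent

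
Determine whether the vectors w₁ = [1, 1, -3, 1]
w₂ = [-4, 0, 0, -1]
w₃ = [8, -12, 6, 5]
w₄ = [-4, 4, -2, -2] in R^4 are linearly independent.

linearly dependent

The matrix [w₁|w₂|w₃|w₄] has determinant 0.
A zero determinant means the columns are linearly dependent.
Indeed w₂ - w₃ - 3w₄ = 0.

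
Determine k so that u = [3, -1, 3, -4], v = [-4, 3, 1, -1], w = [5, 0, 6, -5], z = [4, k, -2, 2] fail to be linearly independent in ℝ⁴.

k = -38/11

The set is linearly dependent precisely when det[u; v; w; z] = 0.
The determinant works out to 44*k + 152.
Solving 44*k + 152 = 0 yields k = -38/11.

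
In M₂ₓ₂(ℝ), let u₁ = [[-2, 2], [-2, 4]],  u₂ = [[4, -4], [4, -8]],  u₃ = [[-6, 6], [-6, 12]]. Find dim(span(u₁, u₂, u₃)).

1

Represent each element by its coordinate vector in ℝ⁴.
Row-reduce the 3×4 matrix with these as rows.
There is 1 pivot column, so rank = 1.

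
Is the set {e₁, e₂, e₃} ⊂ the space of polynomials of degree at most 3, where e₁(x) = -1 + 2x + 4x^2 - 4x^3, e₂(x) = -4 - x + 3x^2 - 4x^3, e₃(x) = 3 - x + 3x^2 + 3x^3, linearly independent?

linearly independent

Take coordinates with respect to the standard basis {1, x, …, x^3}.
Row-reduce the matrix whose columns are e₁, e₂, e₃.
The reduction yields 3 nonzero rows, so the rank is 3.
Since rank = 3 (the number of vectors), the set is linearly independent.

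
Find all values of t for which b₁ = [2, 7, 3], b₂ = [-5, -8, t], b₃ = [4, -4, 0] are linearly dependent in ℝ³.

t = -13/3

The vectors are dependent exactly when the determinant of the matrix with rows b₁, b₂, b₃ vanishes.
The determinant works out to 36*t + 156.
Setting this to zero gives t = -13/3.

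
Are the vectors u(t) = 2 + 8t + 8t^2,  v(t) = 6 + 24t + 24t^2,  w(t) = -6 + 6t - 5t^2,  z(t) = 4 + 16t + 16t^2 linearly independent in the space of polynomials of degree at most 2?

linearly dependent

Take coordinates with respect to the standard basis {1, t, t^2}.
There are 4 vectors in a 3-dimensional space, so they cannot be linearly independent.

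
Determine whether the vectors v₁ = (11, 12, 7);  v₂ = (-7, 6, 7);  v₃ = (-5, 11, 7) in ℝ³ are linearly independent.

linearly independent

Row-reduce the matrix whose columns are v₁, v₂, v₃.
The reduction yields 3 nonzero rows, so the rank is 3.
Since rank = 3 (the number of vectors), the set is linearly independent.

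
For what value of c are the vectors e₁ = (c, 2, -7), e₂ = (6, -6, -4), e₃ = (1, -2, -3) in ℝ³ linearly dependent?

The vectors are dependent exactly when the determinant of the matrix with rows e₁, e₂, e₃ vanishes.
Cofactor expansion gives det = 10*c + 70.
This vanishes exactly when c = -7.

c = -7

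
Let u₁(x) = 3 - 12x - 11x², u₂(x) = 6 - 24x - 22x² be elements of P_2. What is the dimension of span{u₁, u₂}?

1

Use coordinates relative to {1, x, x²}.
Apply Gaussian elimination to the matrix whose rows are u₁, u₂.
Reduction leaves 1 leading entry, giving rank 1.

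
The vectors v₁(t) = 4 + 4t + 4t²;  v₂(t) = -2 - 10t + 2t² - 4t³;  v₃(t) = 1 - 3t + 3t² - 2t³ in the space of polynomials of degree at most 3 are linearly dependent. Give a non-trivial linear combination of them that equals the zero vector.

Take coordinates with respect to {1, t, …, t³}.
Row-reduce the matrix with v₁, v₂, v₃ as columns; the null space gives the coefficients.
One solution (up to scaling) is (1, 1, -2).

v₁ + v₂ - 2v₃ = 0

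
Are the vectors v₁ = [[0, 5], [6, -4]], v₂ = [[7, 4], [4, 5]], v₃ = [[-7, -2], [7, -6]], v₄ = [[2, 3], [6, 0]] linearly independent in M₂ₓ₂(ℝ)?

Take coordinates with respect to the standard basis {E₁₁, E₁₂, E₂₁, E₂₂}.
Form the 4×4 matrix with these as columns; its determinant is 38.
A nonzero determinant means the columns are linearly independent.

linearly independent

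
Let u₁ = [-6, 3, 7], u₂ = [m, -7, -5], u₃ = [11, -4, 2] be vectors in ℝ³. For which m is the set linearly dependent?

Place the vectors as rows of a 3×3 matrix; dependence ⇔ determinant zero.
The determinant works out to 578 - 34*m.
This vanishes exactly when m = 17.

m = 17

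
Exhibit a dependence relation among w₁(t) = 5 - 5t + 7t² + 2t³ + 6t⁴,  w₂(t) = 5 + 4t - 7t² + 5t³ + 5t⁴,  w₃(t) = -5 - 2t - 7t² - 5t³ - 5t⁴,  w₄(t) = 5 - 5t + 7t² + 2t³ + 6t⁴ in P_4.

w₁ - w₄ = 0

Take coordinates with respect to {1, t, …, t⁴}.
Solve the homogeneous system with w₁, w₂, w₃, w₄ as columns by row-reducing the coefficient matrix.
A generator of the null space is (1, 0, 0, -1).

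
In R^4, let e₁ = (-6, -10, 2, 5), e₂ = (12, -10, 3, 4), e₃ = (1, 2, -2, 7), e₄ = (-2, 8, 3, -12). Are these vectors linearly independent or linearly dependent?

Form the 4×4 matrix with these as columns; its determinant is -4762.
A nonzero determinant means the columns are linearly independent.

linearly independent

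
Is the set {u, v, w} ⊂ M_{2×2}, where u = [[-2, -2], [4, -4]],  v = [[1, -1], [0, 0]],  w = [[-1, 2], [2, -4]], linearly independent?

Take coordinates with respect to the standard basis {E₁₁, E₁₂, E₂₁, E₂₂}.
Place the vectors as rows of a 3×4 matrix and reduce to echelon form.
The reduction yields 3 nonzero rows, so the rank is 3.
Since rank = 3 (the number of vectors), the set is linearly independent.

linearly independent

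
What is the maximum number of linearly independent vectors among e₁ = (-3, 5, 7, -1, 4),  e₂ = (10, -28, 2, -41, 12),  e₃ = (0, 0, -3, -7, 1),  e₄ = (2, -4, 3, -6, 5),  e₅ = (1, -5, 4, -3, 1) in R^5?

4

Form the matrix with e₁, e₂, e₃, e₄, e₅ as columns and reduce.
There are 4 pivot columns, so rank = 4.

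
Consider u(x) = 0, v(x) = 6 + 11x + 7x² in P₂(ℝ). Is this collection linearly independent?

Write each element as a coordinate vector in ℝ³ using {1, x, x²}.
One of the vectors is the zero vector, so the set is linearly dependent.

linearly dependent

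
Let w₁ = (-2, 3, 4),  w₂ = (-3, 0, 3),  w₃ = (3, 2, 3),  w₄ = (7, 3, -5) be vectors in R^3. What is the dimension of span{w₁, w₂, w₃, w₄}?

3

Row-reduce the 4×3 matrix with these as rows.
Exactly 3 pivots survive; hence the rank is 3.
(With 4 elements in a 3-dimensional space the rank is at most 3.)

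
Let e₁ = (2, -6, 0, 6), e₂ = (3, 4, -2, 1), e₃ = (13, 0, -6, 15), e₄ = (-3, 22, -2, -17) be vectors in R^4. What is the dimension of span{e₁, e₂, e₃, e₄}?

2

Apply Gaussian elimination to the matrix whose rows are e₁, e₂, e₃, e₄.
Reduction leaves 2 leading entries, giving rank 2.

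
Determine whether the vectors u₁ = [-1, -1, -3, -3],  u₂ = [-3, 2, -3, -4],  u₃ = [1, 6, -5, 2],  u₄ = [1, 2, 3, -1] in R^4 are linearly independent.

Row-reduce the matrix whose columns are u₁, u₂, u₃, u₄.
The reduction yields 4 nonzero rows, so the rank is 4.
Since rank = 4 (the number of vectors), the set is linearly independent.

linearly independent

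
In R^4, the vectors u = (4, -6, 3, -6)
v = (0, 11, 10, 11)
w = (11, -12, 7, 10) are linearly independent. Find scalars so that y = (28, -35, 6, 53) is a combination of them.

Solve the system with u, v, w as columns and y as the right-hand side.
The system has the unique solution (c₁, c₂, c₃) = (-4, -1, 4).

y = -4u - v + 4w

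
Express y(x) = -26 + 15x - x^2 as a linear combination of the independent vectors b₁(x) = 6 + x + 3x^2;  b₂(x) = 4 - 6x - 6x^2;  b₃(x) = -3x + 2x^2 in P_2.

y = -3b₁ - 2b₂ - 2b₃

Take coordinate vectors relative to {1, x, x^2}.
Set up the augmented matrix [b₁ | b₂ | b₃ | y] and row-reduce.
The system has the unique solution (α₁, α₂, α₃) = (-3, -2, -2).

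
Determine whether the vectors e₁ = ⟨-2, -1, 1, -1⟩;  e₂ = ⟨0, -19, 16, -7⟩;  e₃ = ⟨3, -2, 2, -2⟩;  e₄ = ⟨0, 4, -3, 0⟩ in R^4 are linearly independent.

The matrix [e₁|e₂|e₃|e₄] has determinant 0.
A zero determinant means the columns are linearly dependent.
Indeed 3e₁ - e₂ + 2e₃ - 3e₄ = 0.

linearly dependent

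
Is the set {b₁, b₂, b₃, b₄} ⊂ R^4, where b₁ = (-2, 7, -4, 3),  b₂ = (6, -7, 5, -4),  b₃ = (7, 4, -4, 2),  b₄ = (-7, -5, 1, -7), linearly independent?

linearly independent

Place the vectors as rows of a 4×4 matrix and reduce to echelon form.
The reduction yields 4 nonzero rows, so the rank is 4.
Since rank = 4 (the number of vectors), the set is linearly independent.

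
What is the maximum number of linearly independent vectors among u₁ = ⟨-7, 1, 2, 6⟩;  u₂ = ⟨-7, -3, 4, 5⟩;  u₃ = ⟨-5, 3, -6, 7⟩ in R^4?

Row-reduce the 3×4 matrix with these as rows.
Reduction leaves 3 leading entries, giving rank 3.

3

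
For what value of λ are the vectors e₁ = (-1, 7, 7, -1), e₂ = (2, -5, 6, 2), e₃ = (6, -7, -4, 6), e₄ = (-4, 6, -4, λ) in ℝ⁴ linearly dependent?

The vectors are dependent exactly when the determinant of the matrix with rows e₁, e₂, e₃, e₄ vanishes.
Cofactor expansion gives det = 358*λ + 1432.
Setting this to zero gives λ = -4.

λ = -4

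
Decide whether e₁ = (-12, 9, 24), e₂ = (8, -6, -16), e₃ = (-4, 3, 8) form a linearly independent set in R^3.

Row-reduce the matrix whose columns are e₁, e₂, e₃.
The reduction yields 1 nonzero row, so the rank is 1.
Since rank 1 < 3, the set is linearly dependent.
Indeed 2e₁ + 3e₂ = 0.

linearly dependent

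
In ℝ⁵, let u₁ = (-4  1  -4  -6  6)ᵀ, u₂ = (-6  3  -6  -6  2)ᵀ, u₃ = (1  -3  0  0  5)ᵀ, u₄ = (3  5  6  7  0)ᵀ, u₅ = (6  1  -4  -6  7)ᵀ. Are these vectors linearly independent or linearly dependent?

linearly independent

Place the vectors as rows of a 5×5 matrix and reduce to echelon form.
The reduction yields 5 nonzero rows, so the rank is 5.
Since rank = 5 (the number of vectors), the set is linearly independent.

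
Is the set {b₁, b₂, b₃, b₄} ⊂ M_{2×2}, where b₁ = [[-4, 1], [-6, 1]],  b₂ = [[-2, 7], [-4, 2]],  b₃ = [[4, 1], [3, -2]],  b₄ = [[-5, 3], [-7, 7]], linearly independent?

linearly independent

Take coordinates with respect to the standard basis {E₁₁, E₁₂, E₂₁, E₂₂}.
Form the 4×4 matrix with these as columns; its determinant is 345.
A nonzero determinant means the columns are linearly independent.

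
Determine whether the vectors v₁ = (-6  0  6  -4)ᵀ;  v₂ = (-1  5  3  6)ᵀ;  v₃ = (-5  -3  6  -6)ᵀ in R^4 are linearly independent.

linearly independent

Row-reduce the matrix whose columns are v₁, v₂, v₃.
The reduction yields 3 nonzero rows, so the rank is 3.
Since rank = 3 (the number of vectors), the set is linearly independent.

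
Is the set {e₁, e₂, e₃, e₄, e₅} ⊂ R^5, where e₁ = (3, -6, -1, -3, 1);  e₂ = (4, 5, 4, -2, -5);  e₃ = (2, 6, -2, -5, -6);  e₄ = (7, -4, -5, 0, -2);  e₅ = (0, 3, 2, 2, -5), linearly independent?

Place the vectors as rows of a 5×5 matrix and reduce to echelon form.
The reduction yields 5 nonzero rows, so the rank is 5.
Since rank = 5 (the number of vectors), the set is linearly independent.

linearly independent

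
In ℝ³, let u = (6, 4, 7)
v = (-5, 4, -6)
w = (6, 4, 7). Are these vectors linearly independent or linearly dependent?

linearly dependent

Two of the vectors are equal, giving an immediate dependence.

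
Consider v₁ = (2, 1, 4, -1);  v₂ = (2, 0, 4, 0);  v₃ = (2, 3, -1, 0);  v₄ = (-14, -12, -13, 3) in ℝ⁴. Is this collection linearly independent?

linearly dependent

The matrix [v₁|v₂|v₃|v₄] has determinant 0.
A zero determinant means the columns are linearly dependent.
Indeed 3v₁ + v₂ + 3v₃ + v₄ = 0.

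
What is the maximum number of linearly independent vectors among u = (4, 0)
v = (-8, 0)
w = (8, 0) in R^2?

Apply Gaussian elimination to the matrix whose rows are u, v, w.
Reduction leaves 1 leading entry, giving rank 1.
(With 3 elements in a 2-dimensional space the rank is at most 2.)

1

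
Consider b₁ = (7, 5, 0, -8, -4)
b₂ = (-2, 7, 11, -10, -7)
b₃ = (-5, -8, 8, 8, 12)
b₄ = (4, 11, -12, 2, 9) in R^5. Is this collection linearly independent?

linearly independent

Row-reduce the matrix whose columns are b₁, b₂, b₃, b₄.
The reduction yields 4 nonzero rows, so the rank is 4.
Since rank = 4 (the number of vectors), the set is linearly independent.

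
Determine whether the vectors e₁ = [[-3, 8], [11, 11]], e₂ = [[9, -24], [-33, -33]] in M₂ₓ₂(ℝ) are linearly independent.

linearly dependent

Take coordinates with respect to the standard basis {E₁₁, E₁₂, E₂₁, E₂₂}.
Place the vectors as rows of a 2×4 matrix and reduce to echelon form.
The reduction yields 1 nonzero row, so the rank is 1.
Since rank 1 < 2, the set is linearly dependent.
Indeed 3e₁ + e₂ = 0.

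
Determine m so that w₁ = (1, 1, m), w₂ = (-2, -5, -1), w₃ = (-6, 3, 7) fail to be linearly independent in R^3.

Dependence holds iff the 3×3 matrix [w₁ w₂ w₃] is singular.
The determinant works out to -36*m - 12.
This vanishes exactly when m = -1/3.

m = -1/3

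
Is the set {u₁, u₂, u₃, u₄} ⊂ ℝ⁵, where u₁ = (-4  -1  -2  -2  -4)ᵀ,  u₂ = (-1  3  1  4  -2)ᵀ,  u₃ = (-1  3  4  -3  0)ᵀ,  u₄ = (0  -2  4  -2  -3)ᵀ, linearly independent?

Place the vectors as rows of a 4×5 matrix and reduce to echelon form.
The reduction yields 4 nonzero rows, so the rank is 4.
Since rank = 4 (the number of vectors), the set is linearly independent.

linearly independent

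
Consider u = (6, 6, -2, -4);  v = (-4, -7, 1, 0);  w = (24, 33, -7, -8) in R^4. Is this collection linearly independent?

linearly dependent

Row-reduce the matrix whose columns are u, v, w.
The reduction yields 2 nonzero rows, so the rank is 2.
Since rank 2 < 3, the set is linearly dependent.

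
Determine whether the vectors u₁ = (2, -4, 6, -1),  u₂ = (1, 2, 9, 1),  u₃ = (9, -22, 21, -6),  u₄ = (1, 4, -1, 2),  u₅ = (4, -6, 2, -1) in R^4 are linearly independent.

linearly dependent

There are 5 vectors in a 4-dimensional space, so they cannot be linearly independent.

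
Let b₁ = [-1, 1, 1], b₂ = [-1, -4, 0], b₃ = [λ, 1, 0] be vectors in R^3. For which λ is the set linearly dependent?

λ = 1/4

Dependence holds iff the 3×3 matrix [b₁ b₂ b₃] is singular.
The determinant works out to 4*λ - 1.
Setting this to zero gives λ = 1/4.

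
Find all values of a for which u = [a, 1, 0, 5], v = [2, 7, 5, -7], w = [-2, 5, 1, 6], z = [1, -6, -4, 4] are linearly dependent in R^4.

The vectors are dependent exactly when the determinant of the matrix with rows u, v, w, z vanishes.
Cofactor expansion gives det = 14*a + 133.
Solving 14*a + 133 = 0 yields a = -19/2.

a = -19/2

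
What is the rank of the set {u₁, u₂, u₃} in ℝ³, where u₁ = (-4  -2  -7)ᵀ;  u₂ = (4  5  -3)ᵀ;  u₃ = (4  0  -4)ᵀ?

Row-reduce the 3×3 matrix with these as rows.
Exactly 3 pivots survive; hence the rank is 3.

3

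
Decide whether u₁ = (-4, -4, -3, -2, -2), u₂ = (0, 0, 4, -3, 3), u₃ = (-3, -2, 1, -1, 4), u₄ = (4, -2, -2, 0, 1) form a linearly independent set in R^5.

Place the vectors as rows of a 4×5 matrix and reduce to echelon form.
The reduction yields 4 nonzero rows, so the rank is 4.
Since rank = 4 (the number of vectors), the set is linearly independent.

linearly independent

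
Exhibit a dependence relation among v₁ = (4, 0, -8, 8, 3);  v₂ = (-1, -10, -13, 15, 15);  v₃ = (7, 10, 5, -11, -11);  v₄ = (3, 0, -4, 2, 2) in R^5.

v₂ + v₃ - 2v₄ = 0

Write the vectors as columns of a matrix and find a nonzero vector in its null space.
The free variable yields coefficients (0, 1, 1, -2) (any nonzero multiple also works).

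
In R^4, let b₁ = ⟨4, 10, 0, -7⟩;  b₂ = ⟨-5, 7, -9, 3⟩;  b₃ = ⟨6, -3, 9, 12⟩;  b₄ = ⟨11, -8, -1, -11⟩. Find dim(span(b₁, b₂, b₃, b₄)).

dim = 4

Put the 4×4 matrix [b₁|b₂|b₃|b₄] into echelon form.
Reduction leaves 4 leading entries, giving rank 4.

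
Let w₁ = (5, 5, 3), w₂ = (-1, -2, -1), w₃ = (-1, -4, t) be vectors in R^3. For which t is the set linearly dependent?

The vectors are dependent exactly when the determinant of the matrix with rows w₁, w₂, w₃ vanishes.
Expanding, det = -5*t - 9.
Solving -5*t - 9 = 0 yields t = -9/5.

t = -9/5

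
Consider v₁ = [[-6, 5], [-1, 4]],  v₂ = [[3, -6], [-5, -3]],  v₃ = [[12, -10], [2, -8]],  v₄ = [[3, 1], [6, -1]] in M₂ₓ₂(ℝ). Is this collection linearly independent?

linearly dependent

Take coordinates with respect to the standard basis {E₁₁, E₁₂, E₂₁, E₂₂}.
One vector is a scalar multiple of another, so the set is dependent.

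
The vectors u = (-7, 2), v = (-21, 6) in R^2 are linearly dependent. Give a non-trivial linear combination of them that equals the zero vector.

Row-reduce the matrix with u, v as columns; the null space gives the coefficients.
A generator of the null space is (3, -1).

3u - v = 0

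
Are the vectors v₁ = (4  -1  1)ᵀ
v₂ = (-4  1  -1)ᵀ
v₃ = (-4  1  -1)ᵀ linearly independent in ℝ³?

linearly dependent

Row-reduce the matrix whose columns are v₁, v₂, v₃.
The reduction yields 1 nonzero row, so the rank is 1.
Since rank 1 < 3, the set is linearly dependent.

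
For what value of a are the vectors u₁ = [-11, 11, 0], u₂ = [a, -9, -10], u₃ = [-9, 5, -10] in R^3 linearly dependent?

a = 5

Dependence holds iff the 3×3 matrix [u₁ u₂ u₃] is singular.
Cofactor expansion gives det = 110*a - 550.
This vanishes exactly when a = 5.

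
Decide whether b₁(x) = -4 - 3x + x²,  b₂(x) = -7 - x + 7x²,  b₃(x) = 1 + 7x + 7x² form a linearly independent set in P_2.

Write each element as a coordinate vector in ℝ³ using {1, x, x²}.
Place the vectors as rows of a 3×3 matrix and reduce to echelon form.
The reduction yields 3 nonzero rows, so the rank is 3.
Since rank = 3 (the number of vectors), the set is linearly independent.

linearly independent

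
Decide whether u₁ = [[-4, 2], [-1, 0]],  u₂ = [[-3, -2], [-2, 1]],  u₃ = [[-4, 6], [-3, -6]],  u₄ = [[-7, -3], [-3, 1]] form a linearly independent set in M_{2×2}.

Write each element as a coordinate vector in ℝ⁴ using {E₁₁, E₁₂, E₂₁, E₂₂}.
Place the vectors as rows of a 4×4 matrix and reduce to echelon form.
The reduction yields 4 nonzero rows, so the rank is 4.
Since rank = 4 (the number of vectors), the set is linearly independent.

linearly independent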